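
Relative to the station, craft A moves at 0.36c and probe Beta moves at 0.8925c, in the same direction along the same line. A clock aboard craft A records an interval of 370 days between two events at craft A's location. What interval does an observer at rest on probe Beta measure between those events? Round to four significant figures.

The velocity of craft A relative to probe Beta is (0.36 − 0.8925)c / (1 − 0.36×0.8925) = −0.78459c; relative speed 0.78459c.
At |u| = 0.78459c, γ = (1 − 0.615581)^(−1/2) = 1.6129.
The clock on craft A records proper time, so probe Beta measures Δt = γΔτ = 1.6129 × 370 = 596.8 days.

596.8 days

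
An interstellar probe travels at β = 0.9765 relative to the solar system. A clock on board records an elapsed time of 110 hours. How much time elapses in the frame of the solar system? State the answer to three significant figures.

With β = 0.9765, γ = 1/√(1 − 0.9765²) = 1/√0.04644775 = 4.64.
Time dilation: Δt = γ·Δτ = 4.64 × 110 = 510 hours.

510 hours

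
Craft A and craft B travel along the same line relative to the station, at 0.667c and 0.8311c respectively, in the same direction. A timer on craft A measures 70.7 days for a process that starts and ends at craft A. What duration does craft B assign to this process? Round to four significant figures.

76.04 days

The velocity of craft A relative to craft B is (0.667 − 0.8311)c / (1 − 0.667×0.8311) = −0.36822c; relative speed 0.36822c.
At |u| = 0.36822c, γ = (1 − 0.135586)^(−1/2) = 1.0756.
Craft A's interval is proper; time dilation gives Δt_B = γΔτ = 1.0756 × 70.7 days = 76.04 days.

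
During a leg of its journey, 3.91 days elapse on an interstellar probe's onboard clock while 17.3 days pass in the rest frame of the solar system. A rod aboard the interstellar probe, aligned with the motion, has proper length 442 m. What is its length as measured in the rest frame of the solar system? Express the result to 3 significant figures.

From Δt = γΔτ: γ = 17.3/3.91 = 4.42455.
The rod contracts by the same γ: 442 m / 4.42455 = 99.9 m.

99.9 m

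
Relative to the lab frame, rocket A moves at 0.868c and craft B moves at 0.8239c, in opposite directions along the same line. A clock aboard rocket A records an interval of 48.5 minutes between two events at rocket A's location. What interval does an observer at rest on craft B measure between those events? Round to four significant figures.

The velocity of rocket A relative to craft B is (0.868 + 0.8239)c / (1 + 0.868×0.8239) = 0.98645c; relative speed 0.98645c.
γ for this relative speed: γ = 1/√(1 − 0.973084) = 6.0953.
The clock on rocket A records proper time, so craft B measures Δt = γΔτ = 6.0953 × 48.5 = 295.6 minutes.

295.6 minutes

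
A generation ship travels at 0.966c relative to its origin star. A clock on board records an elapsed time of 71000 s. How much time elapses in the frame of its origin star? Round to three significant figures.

2.75×10^5 s

γ = 1/√(1 − β²) = 1/√(1 − 0.933156) = 1/√0.066844 = 1/0.258542 = 3.8678.
Time dilation: Δt = γ·Δτ = 3.8678 × 71000 = 2.75×10^5 s.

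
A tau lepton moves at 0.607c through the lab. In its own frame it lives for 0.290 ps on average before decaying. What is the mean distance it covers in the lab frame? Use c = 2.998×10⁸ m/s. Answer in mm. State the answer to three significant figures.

0.0664 mm

With β = 0.607, γ = 1/√(1 − 0.607²) = 1/√0.631551 = 1.2583.
Lab-frame lifetime: Δt = γτ = 1.2583 × 0.290 ps = 0.36491 ps.
Distance: d = vΔt = 0.607 × 2.998×10⁸ m/s × 3.6491×10^-13 s = 6.64×10^-5 m = 0.0664 mm.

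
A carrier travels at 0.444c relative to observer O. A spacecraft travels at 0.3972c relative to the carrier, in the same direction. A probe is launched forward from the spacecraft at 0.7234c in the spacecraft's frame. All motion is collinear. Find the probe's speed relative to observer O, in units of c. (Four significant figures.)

Apply u = (u'+v)/(1+u'v) twice. Probe in the carrier frame: (0.7234+0.3972)/(1+0.7234·0.3972) = 1.1206/1.28733448 = 0.87048c.
That velocity, transformed to the rest frame of observer O: (0.87048+0.444)/(1+0.87048·0.444) = 1.31448/1.38649312 = 0.94806c.

0.9481c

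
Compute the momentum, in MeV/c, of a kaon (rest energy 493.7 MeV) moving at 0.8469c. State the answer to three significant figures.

β² = 0.71723961, so γ = 1/√0.28276039 = 1.8806.
Momentum: p = γβ·mc = 1.8806 × 0.8469 × 493.7 MeV/c = 786 MeV/c.

786 MeV/c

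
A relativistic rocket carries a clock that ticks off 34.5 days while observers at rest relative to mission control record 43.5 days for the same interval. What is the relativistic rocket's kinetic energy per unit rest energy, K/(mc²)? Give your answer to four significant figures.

From Δt = γΔτ: γ = 43.5/34.5 = 1.26087.
K/(mc²) = γ − 1 = 1.26087 − 1 = 0.2609.

0.2609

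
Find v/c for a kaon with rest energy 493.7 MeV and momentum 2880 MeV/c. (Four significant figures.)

βγ = pc/(mc²) = 2880/493.7 = 5.8335.
Since γ² = 1 + (βγ)² = 35.0297, γ = √35.0297 = 5.91859, and β = (βγ)/γ = 5.8335/5.91859 = 0.9856.

0.9856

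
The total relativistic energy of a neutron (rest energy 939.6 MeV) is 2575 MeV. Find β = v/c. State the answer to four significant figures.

0.9310

Total energy E = γmc² gives γ = 2575/939.6 = 2.7405.
Hence β = √(1 − 1/γ²) = √(1 − 0.13315) = √0.86685 = 0.9310.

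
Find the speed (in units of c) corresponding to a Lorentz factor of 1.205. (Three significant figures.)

β = √(1 − 1/γ²) = √(1 − 1/1.452025) = √0.311307 = 0.558.

0.558c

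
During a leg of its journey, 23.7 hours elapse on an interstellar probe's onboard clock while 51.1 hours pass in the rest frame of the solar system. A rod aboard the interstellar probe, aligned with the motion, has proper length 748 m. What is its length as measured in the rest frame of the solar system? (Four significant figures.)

γ = Δt/Δτ = 51.1/23.7 = 2.15612.
The rod contracts by the same γ: 748 m / 2.15612 = 346.9 m.

346.9 m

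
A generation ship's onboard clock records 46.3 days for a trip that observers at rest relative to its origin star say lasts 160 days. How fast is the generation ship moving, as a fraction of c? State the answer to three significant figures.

0.957c

γ = Δt/Δτ = 160/46.3 = 3.4557.
β = √(1 − 1/γ²) = √(1 − 0.083739) = √0.916261 = 0.957.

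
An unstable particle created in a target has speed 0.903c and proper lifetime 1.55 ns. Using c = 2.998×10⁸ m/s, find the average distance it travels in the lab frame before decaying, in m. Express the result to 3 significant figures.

0.977 m

Lorentz factor: γ = (1 − 0.815409)^(−1/2) = 2.3275.
Lab-frame lifetime: Δt = γτ = 2.3275 × 1.55 ns = 3.6076 ns.
Distance: d = vΔt = 0.903 × 2.998×10⁸ m/s × 3.6076×10^-9 s = 0.977 m.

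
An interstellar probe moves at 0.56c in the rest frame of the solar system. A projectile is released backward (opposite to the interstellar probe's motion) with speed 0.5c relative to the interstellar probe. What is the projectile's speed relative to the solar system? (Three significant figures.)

0.0833c

In units of c, u = (u' + v)/(1 + u'v) with u' = −0.5 and v = 0.56.
Numerator: −0.5 + 0.56 = 0.06. Denominator: 1 + (−0.5)(0.56) = 0.72.
u = 0.06/0.72 = 0.083333, so the speed is 0.0833c.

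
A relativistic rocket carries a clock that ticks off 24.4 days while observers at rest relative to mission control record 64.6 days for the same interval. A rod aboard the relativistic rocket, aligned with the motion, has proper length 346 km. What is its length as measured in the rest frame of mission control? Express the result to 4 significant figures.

γ = Δt/Δτ = 64.6/24.4 = 2.64754.
The rod contracts by the same γ: 346 km / 2.64754 = 130.7 km.

130.7 km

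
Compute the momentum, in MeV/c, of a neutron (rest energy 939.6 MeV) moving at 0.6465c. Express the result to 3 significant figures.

Lorentz factor: γ = (1 − 0.41796225)^(−1/2) = 1.3108.
Momentum: p = γβ·mc = 1.3108 × 0.6465 × 939.6 MeV/c = 796 MeV/c.

796 MeV/c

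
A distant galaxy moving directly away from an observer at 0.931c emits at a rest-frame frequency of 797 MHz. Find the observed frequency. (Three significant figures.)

Relativistic Doppler (source moving away): f_obs = f_src · √((1−β)/(1+β)).
With β = 0.931: factor = √(0.069/1.931) = 0.18903.
f_obs = 797 × 0.18903 = 151 MHz.

151 MHz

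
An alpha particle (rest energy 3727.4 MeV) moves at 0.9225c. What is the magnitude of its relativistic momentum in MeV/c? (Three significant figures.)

γ = 1/√(1 − β²) = 1/√(1 − 0.85100625) = 1/√0.14899375 = 1/0.385997 = 2.5907.
Momentum: p = γβ·mc = 2.5907 × 0.9225 × 3727.4 MeV/c = 8910 MeV/c.

8910 MeV/c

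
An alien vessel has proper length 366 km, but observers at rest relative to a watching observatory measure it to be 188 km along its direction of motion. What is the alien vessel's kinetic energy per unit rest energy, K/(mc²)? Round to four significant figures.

γ = L₀/L = 366/188 = 1.94681.
K/(mc²) = γ − 1 = 1.94681 − 1 = 0.9468.

0.9468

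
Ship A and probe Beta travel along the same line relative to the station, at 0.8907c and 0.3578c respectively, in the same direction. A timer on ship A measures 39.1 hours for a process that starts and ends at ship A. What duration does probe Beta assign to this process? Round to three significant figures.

The velocity of ship A relative to probe Beta is (0.8907 − 0.3578)c / (1 − 0.8907×0.3578) = 0.78217c; relative speed 0.78217c.
γ for this relative speed: γ = 1/√(1 − 0.61179) = 1.605.
The clock on ship A records proper time, so probe Beta measures Δt = γΔτ = 1.605 × 39.1 = 62.8 hours.

62.8 hours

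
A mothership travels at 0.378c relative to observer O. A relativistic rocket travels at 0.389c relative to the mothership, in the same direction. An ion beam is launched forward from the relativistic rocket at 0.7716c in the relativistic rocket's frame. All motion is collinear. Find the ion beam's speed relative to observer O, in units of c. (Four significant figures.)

0.9501c

Compose velocities in two stages. Stage 1 (into S'): u₁ = (0.7716+0.389)/(1+0.7716×0.389) = 0.89266.
Stage 2 (into S): u = (0.89266+0.378)/(1+0.89266×0.378) = 0.95008, so the speed is 0.9501c.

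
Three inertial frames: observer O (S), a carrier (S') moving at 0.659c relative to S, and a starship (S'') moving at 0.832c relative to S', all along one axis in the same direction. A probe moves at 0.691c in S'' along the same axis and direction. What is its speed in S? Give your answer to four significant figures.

Apply u = (u'+v)/(1+u'v) twice. Probe in the carrier frame: (0.691+0.832)/(1+0.691·0.832) = 1.523/1.574912 = 0.96704c.
That velocity, transformed to the rest frame of observer O: (0.96704+0.659)/(1+0.96704·0.659) = 1.62604/1.63727936 = 0.99314c.

0.9931c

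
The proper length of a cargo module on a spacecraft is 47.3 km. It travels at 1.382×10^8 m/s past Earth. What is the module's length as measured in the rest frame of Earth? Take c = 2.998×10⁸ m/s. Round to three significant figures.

β = v/c = (1.382×10^8 m/s)/(2.998×10⁸ m/s) = 0.460974.
With β = 0.460974, γ = 1/√(1 − 0.460974²) = 1/√0.787503 = 1.1269.
Length contraction: L = L₀/γ = 47.3/1.1269 = 42.0 km.

42.0 km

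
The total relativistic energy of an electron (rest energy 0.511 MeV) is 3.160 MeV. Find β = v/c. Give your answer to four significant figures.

γ = E/(mc²) = 3.160/0.511 = 6.184.
β = √(1 − 1/γ²) = √(1 − 0.0261494) = √0.9738506 = 0.9868.

0.9868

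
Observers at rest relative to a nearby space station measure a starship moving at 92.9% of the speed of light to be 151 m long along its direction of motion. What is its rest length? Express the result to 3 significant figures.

With β = 0.929, γ = 1/√(1 − 0.929²) = 1/√0.136959 = 2.7021.
Proper length: L₀ = γ·L = 2.7021 × 151 = 408 m.

408 m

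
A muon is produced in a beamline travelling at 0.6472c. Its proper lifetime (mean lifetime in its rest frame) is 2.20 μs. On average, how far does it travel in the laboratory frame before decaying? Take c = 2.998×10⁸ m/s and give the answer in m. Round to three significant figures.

560 m

γ = 1/√(1 − β²) = 1/√(1 − 0.41886784) = 1/√0.58113216 = 1/0.76232 = 1.3118.
Lab-frame lifetime: Δt = γτ = 1.3118 × 2.20 μs = 2.886 μs.
Distance: d = vΔt = 0.6472 × 2.998×10⁸ m/s × 2.8860×10^-6 s = 560 m.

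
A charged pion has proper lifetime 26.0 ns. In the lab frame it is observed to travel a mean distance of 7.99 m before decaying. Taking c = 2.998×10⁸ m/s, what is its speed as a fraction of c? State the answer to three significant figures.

0.716c

Lab distance = (lab lifetime)·v = γτ·βc, so βγ = d/(cτ) = 7.990/(2.998×10⁸ × 2.600×10^-8) = 1.025.
With βγ = 1.025: γ² = 1 + (βγ)² = 2.05062, and β = (βγ)/γ = 1.025/1.432 = 0.716.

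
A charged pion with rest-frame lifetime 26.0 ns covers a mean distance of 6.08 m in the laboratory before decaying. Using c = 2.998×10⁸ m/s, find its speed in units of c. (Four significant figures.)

Let x = d/(cτ) = 6.080 m / (2.998×10⁸ m/s × 2.600×10^-8 s) = 0.78001. Since d = βγcτ, x = βγ = β/√(1−β²).
Solving: β² = x²/(1+x²) = 0.608416/1.608416 = 0.37827, so β = 0.6150.

0.6150c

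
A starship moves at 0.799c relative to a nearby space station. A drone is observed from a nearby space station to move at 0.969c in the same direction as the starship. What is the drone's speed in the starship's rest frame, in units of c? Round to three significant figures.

Transform to the starship's frame: u' = (u − v)/(1 − uv/c²).
u' = (0.969 − 0.799)/(1 − 0.969×0.799) = 0.17/0.225769 = 0.75298.
Speed in the starship's frame: 0.753c (in the same direction).

0.753c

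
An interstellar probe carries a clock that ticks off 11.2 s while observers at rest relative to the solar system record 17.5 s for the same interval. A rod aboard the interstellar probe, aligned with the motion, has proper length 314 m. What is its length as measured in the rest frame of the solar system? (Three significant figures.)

201 m

From Δt = γΔτ: γ = 17.5/11.2 = 1.5625.
The rod contracts by the same γ: 314 m / 1.5625 = 201 m.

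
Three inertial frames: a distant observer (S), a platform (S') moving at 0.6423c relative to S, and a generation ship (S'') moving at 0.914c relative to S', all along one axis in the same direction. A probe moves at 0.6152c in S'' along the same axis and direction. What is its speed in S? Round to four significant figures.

First combine the probe and generation ship (S''→S'): u₁ = (0.6152 + 0.914)/(1 + 0.6152×0.914) = 1.5292/1.5622928 = 0.97882.
Then combine with the platform (S'→S): u = (0.97882 + 0.6423)/(1 + 0.97882×0.6423) = 1.62112/1.628696086 = 0.99535.

0.9953c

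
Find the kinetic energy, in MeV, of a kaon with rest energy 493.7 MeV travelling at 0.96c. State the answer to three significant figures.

With β = 0.96, γ = 1/√(1 − 0.96²) = 1/√0.0784 = 3.5714.
Kinetic energy: K = (γ − 1)mc² = (3.5714 − 1) × 493.7 MeV = 2.5714 × 493.7 = 1270 MeV.

1270 MeV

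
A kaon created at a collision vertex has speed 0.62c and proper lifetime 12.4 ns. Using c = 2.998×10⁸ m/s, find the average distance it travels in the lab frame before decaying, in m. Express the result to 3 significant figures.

2.94 m

With β = 0.62, γ = 1/√(1 − 0.62²) = 1/√0.6156 = 1.2745.
Lab-frame lifetime: Δt = γτ = 1.2745 × 12.4 ns = 15.804 ns.
Distance: d = vΔt = 0.62 × 2.998×10⁸ m/s × 1.5804×10^-8 s = 2.94 m.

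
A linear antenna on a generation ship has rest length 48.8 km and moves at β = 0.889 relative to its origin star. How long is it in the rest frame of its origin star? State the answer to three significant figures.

22.3 km

With β = 0.889, γ = 1/√(1 − 0.889²) = 1/√0.209679 = 2.1838.
Along the direction of motion the measured length is L₀/γ = 48.8/2.1838 = 22.3 km.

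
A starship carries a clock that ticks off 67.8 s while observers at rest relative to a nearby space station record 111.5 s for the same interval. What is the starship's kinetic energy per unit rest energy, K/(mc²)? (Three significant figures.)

0.645

γ = Δt/Δτ = 111.5/67.8 = 1.64454.
K/(mc²) = γ − 1 = 1.64454 − 1 = 0.645.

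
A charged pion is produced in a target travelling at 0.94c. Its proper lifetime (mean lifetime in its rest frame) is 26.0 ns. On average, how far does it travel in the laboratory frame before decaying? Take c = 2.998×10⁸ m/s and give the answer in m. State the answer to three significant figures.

γ = 1/√(1 − β²) = 1/√(1 − 0.8836) = 1/√0.1164 = 1/0.341174 = 2.9311.
Lab-frame lifetime: Δt = γτ = 2.9311 × 26.0 ns = 76.209 ns.
Distance: d = vΔt = 0.94 × 2.998×10⁸ m/s × 7.6209×10^-8 s = 21.5 m.

21.5 m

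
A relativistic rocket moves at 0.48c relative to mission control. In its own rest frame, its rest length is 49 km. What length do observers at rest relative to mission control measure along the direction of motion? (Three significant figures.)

With β = 0.48, γ = 1/√(1 − 0.48²) = 1/√0.7696 = 1.1399.
Along the direction of motion the measured length is L₀/γ = 49/1.1399 = 43.0 km.

43.0 km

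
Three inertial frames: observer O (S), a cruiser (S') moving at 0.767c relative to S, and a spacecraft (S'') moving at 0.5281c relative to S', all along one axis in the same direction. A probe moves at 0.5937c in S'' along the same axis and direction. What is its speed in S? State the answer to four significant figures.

First combine the probe and spacecraft (S''→S'): u₁ = (0.5937 + 0.5281)/(1 + 0.5937×0.5281) = 1.1218/1.31353297 = 0.85403.
Then combine with the cruiser (S'→S): u = (0.85403 + 0.767)/(1 + 0.85403×0.767) = 1.62103/1.65504101 = 0.97945.

0.9795c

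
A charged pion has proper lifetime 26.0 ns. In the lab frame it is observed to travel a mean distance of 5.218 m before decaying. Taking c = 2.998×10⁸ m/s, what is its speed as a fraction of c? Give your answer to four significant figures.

Lab distance = (lab lifetime)·v = γτ·βc, so βγ = d/(cτ) = 5.218/(2.998×10⁸ × 2.600×10^-8) = 0.66942.
With βγ = 0.66942: γ² = 1 + (βγ)² = 1.448123, and β = (βγ)/γ = 0.66942/1.20338 = 0.5563.

0.5563c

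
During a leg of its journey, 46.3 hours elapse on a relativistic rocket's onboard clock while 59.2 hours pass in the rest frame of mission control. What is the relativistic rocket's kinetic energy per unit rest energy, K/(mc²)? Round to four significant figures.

The time-dilation ratio gives γ = 59.2/46.3 = 1.27862.
Since K = (γ−1)mc², K/(mc²) = 1.27862 − 1 = 0.2786.

0.2786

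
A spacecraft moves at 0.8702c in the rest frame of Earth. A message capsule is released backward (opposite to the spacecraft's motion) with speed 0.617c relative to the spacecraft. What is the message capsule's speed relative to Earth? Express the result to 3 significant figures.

Relativistic velocity addition: u = (u' + v)/(1 + u'v/c²), with u' = −0.617c and v = 0.8702c.
Numerator: −0.617 + 0.8702 = 0.2532. Denominator: 1 + (−0.617)(0.8702) = 0.4630866.
u = 0.2532/0.4630866 = 0.54677, so the speed is 0.547c.

0.547c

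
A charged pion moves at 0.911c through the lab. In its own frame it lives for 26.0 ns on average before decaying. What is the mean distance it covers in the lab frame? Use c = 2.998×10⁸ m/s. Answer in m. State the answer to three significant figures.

17.2 m

γ = 1/√(1 − β²) = 1/√(1 − 0.829921) = 1/√0.170079 = 1/0.412406 = 2.4248.
Lab-frame lifetime: Δt = γτ = 2.4248 × 26.0 ns = 63.045 ns.
Distance: d = vΔt = 0.911 × 2.998×10⁸ m/s × 6.3045×10^-8 s = 17.2 m.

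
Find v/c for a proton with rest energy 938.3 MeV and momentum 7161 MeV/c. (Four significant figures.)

0.9915

βγ = pc/(mc²) = 7161/938.3 = 7.6319.
Since γ² = 1 + (βγ)² = 59.2459, γ = √59.2459 = 7.69714, and β = (βγ)/γ = 7.6319/7.69714 = 0.9915.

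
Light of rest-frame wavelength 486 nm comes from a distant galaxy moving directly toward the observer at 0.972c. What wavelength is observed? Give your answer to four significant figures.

Relativistic Doppler for wavelength: λ_obs = λ_src · √((1−β)/(1+β)).
With β = 0.972: factor = √(0.028/1.972) = 0.11916.
λ_obs = 486 × 0.11916 = 57.91 nm.

57.91 nm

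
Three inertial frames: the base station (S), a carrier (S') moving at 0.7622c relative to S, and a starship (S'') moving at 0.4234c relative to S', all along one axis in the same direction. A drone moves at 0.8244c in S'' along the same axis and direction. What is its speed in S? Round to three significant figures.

0.990c

Apply u = (u'+v)/(1+u'v) twice. Drone in the carrier frame: (0.8244+0.4234)/(1+0.8244·0.4234) = 1.2478/1.34905096 = 0.92495c.
That velocity, transformed to the rest frame of the base station: (0.92495+0.7622)/(1+0.92495·0.7622) = 1.68715/1.70499689 = 0.98953c.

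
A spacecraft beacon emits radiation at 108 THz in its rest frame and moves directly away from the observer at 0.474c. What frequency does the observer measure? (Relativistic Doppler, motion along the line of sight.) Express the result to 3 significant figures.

64.5 THz

Relativistic Doppler (source moving away): f_obs = f_src · √((1−β)/(1+β)).
With β = 0.474: factor = √(0.526/1.474) = 0.59737.
f_obs = 108 × 0.59737 = 64.5 THz.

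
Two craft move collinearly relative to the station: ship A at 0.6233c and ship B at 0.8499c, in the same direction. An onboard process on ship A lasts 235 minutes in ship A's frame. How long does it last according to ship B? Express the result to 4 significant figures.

Speed of ship A in ship B's frame: u = (v_A − v_B)/(1 − v_A v_B/c²) = (0.6233 − 0.8499)/(1 − 0.6233×0.8499) = −0.2266/0.47025733 = −0.48186; |u| = 0.48186c.
At |u| = 0.48186c, γ = (1 − 0.232189)^(−1/2) = 1.1412.
The clock on ship A records proper time, so ship B measures Δt = γΔτ = 1.1412 × 235 = 268.2 minutes.

268.2 minutes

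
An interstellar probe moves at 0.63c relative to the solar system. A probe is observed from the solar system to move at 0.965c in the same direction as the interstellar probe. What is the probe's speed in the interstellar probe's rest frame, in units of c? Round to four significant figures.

Transform to the interstellar probe's frame: u' = (u − v)/(1 − uv/c²).
u' = (0.965 − 0.63)/(1 − 0.965×0.63) = 0.335/0.39205 = 0.85448.
Speed in the interstellar probe's frame: 0.8545c (in the same direction).

0.8545c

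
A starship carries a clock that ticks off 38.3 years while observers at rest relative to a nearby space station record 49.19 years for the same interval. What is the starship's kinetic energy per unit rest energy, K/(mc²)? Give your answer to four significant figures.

0.2843

From Δt = γΔτ: γ = 49.19/38.3 = 1.28433.
K/(mc²) = γ − 1 = 1.28433 − 1 = 0.2843.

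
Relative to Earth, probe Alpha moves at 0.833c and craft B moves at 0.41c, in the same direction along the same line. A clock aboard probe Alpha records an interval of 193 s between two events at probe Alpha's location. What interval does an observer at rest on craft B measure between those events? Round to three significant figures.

252 s

The velocity of probe Alpha relative to craft B is (0.833 − 0.41)c / (1 − 0.833×0.41) = 0.6424c; relative speed 0.6424c.
γ for this relative speed: γ = 1/√(1 − 0.412678) = 1.3049.
Probe Alpha's interval is proper; time dilation gives Δt_B = γΔτ = 1.3049 × 193 s = 252 s.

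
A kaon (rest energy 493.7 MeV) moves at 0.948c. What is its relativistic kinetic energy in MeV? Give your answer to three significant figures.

1060 MeV

With β = 0.948, γ = 1/√(1 − 0.948²) = 1/√0.101296 = 3.142.
Kinetic energy: K = (γ − 1)mc² = (3.142 − 1) × 493.7 MeV = 2.142 × 493.7 = 1060 MeV.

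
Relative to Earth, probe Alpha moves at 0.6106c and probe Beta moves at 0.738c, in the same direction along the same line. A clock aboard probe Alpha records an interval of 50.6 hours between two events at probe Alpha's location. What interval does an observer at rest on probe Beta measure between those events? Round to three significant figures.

Speed of probe Alpha in probe Beta's frame: u = (v_A − v_B)/(1 − v_A v_B/c²) = (0.6106 − 0.738)/(1 − 0.6106×0.738) = −0.1274/0.5493772 = −0.2319; |u| = 0.2319c.
γ for this relative speed: γ = 1/√(1 − 0.0537776) = 1.028.
Probe Alpha's interval is proper; time dilation gives Δt_B = γΔτ = 1.028 × 50.6 hours = 52.0 hours.

52.0 hours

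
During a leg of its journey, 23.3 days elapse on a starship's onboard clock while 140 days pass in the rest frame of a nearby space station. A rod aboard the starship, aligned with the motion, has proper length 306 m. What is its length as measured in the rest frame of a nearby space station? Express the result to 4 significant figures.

γ = Δt/Δτ = 140/23.3 = 6.00858.
The rod contracts by the same γ: 306 m / 6.00858 = 50.93 m.

50.93 m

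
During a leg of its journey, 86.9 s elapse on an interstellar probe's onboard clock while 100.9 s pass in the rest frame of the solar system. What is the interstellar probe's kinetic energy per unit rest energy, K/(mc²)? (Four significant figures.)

The time-dilation ratio gives γ = 100.9/86.9 = 1.1611.
Since K = (γ−1)mc², K/(mc²) = 1.1611 − 1 = 0.1611.

0.1611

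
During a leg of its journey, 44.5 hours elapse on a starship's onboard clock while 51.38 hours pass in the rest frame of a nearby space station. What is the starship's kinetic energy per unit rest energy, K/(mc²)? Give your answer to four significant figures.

The time-dilation ratio gives γ = 51.38/44.5 = 1.15461.
Since K = (γ−1)mc², K/(mc²) = 1.15461 − 1 = 0.1546.

0.1546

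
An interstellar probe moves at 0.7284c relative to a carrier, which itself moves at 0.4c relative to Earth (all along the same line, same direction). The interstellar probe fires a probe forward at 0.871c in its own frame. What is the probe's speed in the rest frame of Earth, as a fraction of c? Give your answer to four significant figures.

First combine the probe and interstellar probe (S''→S'): u₁ = (0.871 + 0.7284)/(1 + 0.871×0.7284) = 1.5994/1.6344364 = 0.97856.
Then combine with the carrier (S'→S): u = (0.97856 + 0.4)/(1 + 0.97856×0.4) = 1.37856/1.391424 = 0.99075.

0.9908c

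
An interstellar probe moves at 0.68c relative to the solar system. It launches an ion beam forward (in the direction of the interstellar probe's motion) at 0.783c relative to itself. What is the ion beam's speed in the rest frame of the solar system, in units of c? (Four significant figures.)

In units of c, u = (u' + v)/(1 + u'v) with u' = 0.783 and v = 0.68.
Numerator: 0.783 + 0.68 = 1.463. Denominator: 1 + (0.783)(0.68) = 1.53244.
u = 1.463/1.53244 = 0.95469, so the speed is 0.9547c.

0.9547c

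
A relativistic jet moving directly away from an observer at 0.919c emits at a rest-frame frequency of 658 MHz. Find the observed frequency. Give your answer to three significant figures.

Relativistic Doppler (source moving away): f_obs = f_src · √((1−β)/(1+β)).
With β = 0.919: factor = √(0.081/1.919) = 0.20545.
f_obs = 658 × 0.20545 = 135 MHz.

135 MHz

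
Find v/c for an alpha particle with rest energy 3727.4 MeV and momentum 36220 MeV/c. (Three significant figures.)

0.995

βγ = pc/(mc²) = 36220/3727.4 = 9.7172.
Since γ² = 1 + (βγ)² = 95.424, γ = √95.424 = 9.76852, and β = (βγ)/γ = 9.7172/9.76852 = 0.995.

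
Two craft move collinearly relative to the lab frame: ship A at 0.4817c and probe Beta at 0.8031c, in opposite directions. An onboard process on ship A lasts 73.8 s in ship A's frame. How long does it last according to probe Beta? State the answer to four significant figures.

196.0 s

Transform ship A's velocity into probe Beta's frame: (0.4817 + 0.8031)/(1 + 0.4817·0.8031) = 1.2848/1.38685327, so the relative speed is 0.92641c.
γ for this relative speed: γ = 1/√(1 − 0.858235) = 2.6559.
The clock on ship A records proper time, so probe Beta measures Δt = γΔτ = 2.6559 × 73.8 = 196.0 s.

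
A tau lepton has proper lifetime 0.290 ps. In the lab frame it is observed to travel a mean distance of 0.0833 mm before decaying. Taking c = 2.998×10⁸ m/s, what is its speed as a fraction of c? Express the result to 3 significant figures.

0.692c

d = βγcτ ⇒ βγ = d/(cτ) = 8.330×10^-5 m / (8.6942×10^-5 m) = 0.95811.
β = (βγ)/√(1+(βγ)²) = 0.95811/√1.917975 = 0.692.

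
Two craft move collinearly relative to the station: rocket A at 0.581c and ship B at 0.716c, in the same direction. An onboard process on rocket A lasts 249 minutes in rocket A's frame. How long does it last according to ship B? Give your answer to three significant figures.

256 minutes

Transform rocket A's velocity into ship B's frame: (0.581 − 0.716)/(1 − 0.581·0.716) = −0.135/0.584004, so the relative speed is 0.23116c.
γ for this relative speed: γ = 1/√(1 − 0.0534349) = 1.0278.
Rocket A's interval is proper; time dilation gives Δt_B = γΔτ = 1.0278 × 249 minutes = 256 minutes.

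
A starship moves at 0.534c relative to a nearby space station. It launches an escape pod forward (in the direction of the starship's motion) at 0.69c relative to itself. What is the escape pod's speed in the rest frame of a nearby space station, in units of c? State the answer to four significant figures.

0.8944c

In units of c, u = (u' + v)/(1 + u'v) with u' = 0.69 and v = 0.534.
Numerator: 0.69 + 0.534 = 1.224. Denominator: 1 + (0.69)(0.534) = 1.36846.
u = 1.224/1.36846 = 0.89444, so the speed is 0.8944c.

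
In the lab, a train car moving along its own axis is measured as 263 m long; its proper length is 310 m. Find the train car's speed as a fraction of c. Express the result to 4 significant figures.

0.5294c

Length contraction gives γ = L₀/L = 310/263 = 1.1787.
β = √(1 − 1/γ²) = √0.280231 = 0.5294.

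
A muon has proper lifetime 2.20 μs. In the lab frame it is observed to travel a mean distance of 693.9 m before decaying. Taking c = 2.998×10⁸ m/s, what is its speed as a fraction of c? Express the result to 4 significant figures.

d = βγcτ ⇒ βγ = d/(cτ) = 693.9 m / (659.56 m) = 1.0521.
β = (βγ)/√(1+(βγ)²) = 1.0521/√2.10691 = 0.7248.

0.7248c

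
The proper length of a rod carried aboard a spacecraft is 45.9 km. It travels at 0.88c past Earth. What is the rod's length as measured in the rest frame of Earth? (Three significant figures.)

Lorentz factor: γ = (1 − 0.7744)^(−1/2) = 2.1054.
Along the direction of motion the measured length is L₀/γ = 45.9/2.1054 = 21.8 km.

21.8 km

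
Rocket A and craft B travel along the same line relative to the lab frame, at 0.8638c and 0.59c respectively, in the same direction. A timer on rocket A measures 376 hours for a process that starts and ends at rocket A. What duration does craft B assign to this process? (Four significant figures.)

The velocity of rocket A relative to craft B is (0.8638 − 0.59)c / (1 − 0.8638×0.59) = 0.55837c; relative speed 0.55837c.
At |u| = 0.55837c, γ = (1 − 0.311777)^(−1/2) = 1.2054.
The clock on rocket A records proper time, so craft B measures Δt = γΔτ = 1.2054 × 376 = 453.2 hours.

453.2 hours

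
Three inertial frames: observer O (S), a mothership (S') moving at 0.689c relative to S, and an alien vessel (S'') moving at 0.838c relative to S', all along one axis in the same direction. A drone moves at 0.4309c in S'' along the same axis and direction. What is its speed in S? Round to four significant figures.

Compose velocities in two stages. Stage 1 (into S'): u₁ = (0.4309+0.838)/(1+0.4309×0.838) = 0.93226.
Stage 2 (into S): u = (0.93226+0.689)/(1+0.93226×0.689) = 0.98717, so the speed is 0.9872c.

0.9872c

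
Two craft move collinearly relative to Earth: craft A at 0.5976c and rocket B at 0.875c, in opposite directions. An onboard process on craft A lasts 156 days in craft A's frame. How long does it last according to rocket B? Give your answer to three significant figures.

Speed of craft A in rocket B's frame: u = (v_A + v_B)/(1 + v_A v_B/c²) = (0.5976 + 0.875)/(1 + 0.5976×0.875) = 1.4726/1.5229 = 0.96697; |u| = 0.96697c.
At |u| = 0.96697c, γ = (1 − 0.935031)^(−1/2) = 3.9233.
Craft A's interval is proper; time dilation gives Δt_B = γΔτ = 3.9233 × 156 days = 612 days.

612 days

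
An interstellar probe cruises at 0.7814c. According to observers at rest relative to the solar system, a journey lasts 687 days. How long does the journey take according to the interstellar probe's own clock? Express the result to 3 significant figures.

γ = 1/√(1 − β²) = 1/√(1 − 0.61058596) = 1/√0.38941404 = 1/0.62403 = 1.6025.
The moving clock records proper time: Δτ = Δt/γ = 687/1.6025 = 429 days.

429 days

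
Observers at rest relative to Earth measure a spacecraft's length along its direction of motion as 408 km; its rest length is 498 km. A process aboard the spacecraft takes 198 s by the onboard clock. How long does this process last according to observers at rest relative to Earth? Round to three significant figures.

242 s

Length contraction gives γ = L₀/L = 498/408 = 1.22059.
The same γ dilates the second interval: 1.22059 × 198 s = 242 s.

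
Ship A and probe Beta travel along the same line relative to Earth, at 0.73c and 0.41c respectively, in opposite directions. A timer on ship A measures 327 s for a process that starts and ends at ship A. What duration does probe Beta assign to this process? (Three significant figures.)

682 s

Speed of ship A in probe Beta's frame: u = (v_A + v_B)/(1 + v_A v_B/c²) = (0.73 + 0.41)/(1 + 0.73×0.41) = 1.14/1.2993 = 0.8774; |u| = 0.8774c.
At |u| = 0.8774c, γ = (1 − 0.769831)^(−1/2) = 2.0844.
Ship A's interval is proper; time dilation gives Δt_B = γΔτ = 2.0844 × 327 s = 682 s.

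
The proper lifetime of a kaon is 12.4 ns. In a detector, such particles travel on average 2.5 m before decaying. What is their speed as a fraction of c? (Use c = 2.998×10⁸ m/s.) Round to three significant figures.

d = βγcτ ⇒ βγ = d/(cτ) = 2.500 m / (3.71752 m) = 0.67249.
β = (βγ)/√(1+(βγ)²) = 0.67249/√1.452243 = 0.558.

0.558c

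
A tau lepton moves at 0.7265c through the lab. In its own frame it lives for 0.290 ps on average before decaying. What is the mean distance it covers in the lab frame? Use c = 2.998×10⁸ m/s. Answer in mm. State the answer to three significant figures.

0.0919 mm

γ = 1/√(1 − β²) = 1/√(1 − 0.52780225) = 1/√0.47219775 = 1/0.687166 = 1.4553.
Lab-frame lifetime: Δt = γτ = 1.4553 × 0.290 ps = 0.42204 ps.
Distance: d = vΔt = 0.7265 × 2.998×10⁸ m/s × 4.2204×10^-13 s = 9.19×10^-5 m = 0.0919 mm.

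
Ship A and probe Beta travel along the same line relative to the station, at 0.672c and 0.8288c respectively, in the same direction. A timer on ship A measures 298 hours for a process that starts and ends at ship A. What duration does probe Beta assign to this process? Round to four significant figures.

318.6 hours

Speed of ship A in probe Beta's frame: u = (v_A − v_B)/(1 − v_A v_B/c²) = (0.672 − 0.8288)/(1 − 0.672×0.8288) = −0.1568/0.4430464 = −0.35391; |u| = 0.35391c.
γ for this relative speed: γ = 1/√(1 − 0.125252) = 1.0692.
The clock on ship A records proper time, so probe Beta measures Δt = γΔτ = 1.0692 × 298 = 318.6 hours.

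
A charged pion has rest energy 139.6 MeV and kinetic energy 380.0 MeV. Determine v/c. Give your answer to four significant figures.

K = (γ−1)mc², so γ = 1 + 380.0/139.6 = 3.7221.
Then v/c = √(1 − γ⁻²) = √(1 − 0.0721812) = √0.9278188 = 0.9632.

0.9632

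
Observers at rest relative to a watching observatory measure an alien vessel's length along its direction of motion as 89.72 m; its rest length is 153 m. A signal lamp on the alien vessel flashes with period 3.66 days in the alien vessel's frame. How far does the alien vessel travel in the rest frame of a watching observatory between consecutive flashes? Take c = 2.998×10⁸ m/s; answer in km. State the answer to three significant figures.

1.31×10^11 km

From L = L₀/γ: γ = 153/89.72 = 1.70531.
β = √(1 − 1/γ²) = 0.81002. Lab-frame period = γτ = 1.70531×3.66 days = 6.2414 days. Distance = βc × γτ = 0.81002 × 2.998×10⁸ m/s × 539256.96 s = 1.3096×10^14 m = 1.31×10^11 km.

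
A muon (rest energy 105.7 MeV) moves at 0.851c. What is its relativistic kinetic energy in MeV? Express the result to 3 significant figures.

Lorentz factor: γ = (1 − 0.724201)^(−1/2) = 1.90416.
Kinetic energy: K = (γ − 1)mc² = (1.90416 − 1) × 105.7 MeV = 0.90416 × 105.7 = 95.6 MeV.

95.6 MeV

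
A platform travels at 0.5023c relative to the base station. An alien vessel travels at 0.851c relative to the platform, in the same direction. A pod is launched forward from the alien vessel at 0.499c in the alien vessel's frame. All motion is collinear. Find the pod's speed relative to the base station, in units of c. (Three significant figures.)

0.982c

Apply u = (u'+v)/(1+u'v) twice. Pod in the platform frame: (0.499+0.851)/(1+0.499·0.851) = 1.35/1.424649 = 0.9476c.
That velocity, transformed to the rest frame of the base station: (0.9476+0.5023)/(1+0.9476·0.5023) = 1.4499/1.47597948 = 0.98233c.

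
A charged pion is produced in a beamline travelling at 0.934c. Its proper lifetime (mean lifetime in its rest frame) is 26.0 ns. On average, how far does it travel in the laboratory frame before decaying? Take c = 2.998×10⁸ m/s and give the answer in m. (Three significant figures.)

20.4 m

β² = 0.872356, so γ = 1/√0.127644 = 2.799.
Lab-frame lifetime: Δt = γτ = 2.799 × 26.0 ns = 72.774 ns.
Distance: d = vΔt = 0.934 × 2.998×10⁸ m/s × 7.2774×10^-8 s = 20.4 m.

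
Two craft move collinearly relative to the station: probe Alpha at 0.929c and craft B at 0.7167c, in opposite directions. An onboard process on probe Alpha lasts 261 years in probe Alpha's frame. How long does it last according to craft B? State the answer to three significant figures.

Transform probe Alpha's velocity into craft B's frame: (0.929 + 0.7167)/(1 + 0.929·0.7167) = 1.6457/1.6658143, so the relative speed is 0.98793c.
At |u| = 0.98793c, γ = (1 − 0.976006)^(−1/2) = 6.4558.
Probe Alpha's interval is proper; time dilation gives Δt_B = γΔτ = 6.4558 × 261 years = 1680 years.

1680 years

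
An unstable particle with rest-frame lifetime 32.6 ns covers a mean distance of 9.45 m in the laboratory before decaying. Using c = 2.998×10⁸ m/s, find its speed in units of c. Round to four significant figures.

Lab distance = (lab lifetime)·v = γτ·βc, so βγ = d/(cτ) = 9.450/(2.998×10⁸ × 3.260×10^-8) = 0.9669.
With βγ = 0.9669: γ² = 1 + (βγ)² = 1.934896, and β = (βγ)/γ = 0.9669/1.39101 = 0.6951.

0.6951c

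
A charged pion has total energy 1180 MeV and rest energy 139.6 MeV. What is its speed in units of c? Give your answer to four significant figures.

0.9930c

γ = E/(mc²) = 1180/139.6 = 8.4527.
β = √(1 − 1/γ²) = √(1 − 0.0139962) = √0.9860038 = 0.9930.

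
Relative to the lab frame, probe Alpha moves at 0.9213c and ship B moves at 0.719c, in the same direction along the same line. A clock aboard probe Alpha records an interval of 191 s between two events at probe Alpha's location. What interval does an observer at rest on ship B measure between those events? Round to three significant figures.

The velocity of probe Alpha relative to ship B is (0.9213 − 0.719)c / (1 − 0.9213×0.719) = 0.59926c; relative speed 0.59926c.
At |u| = 0.59926c, γ = (1 − 0.359113)^(−1/2) = 1.2491.
The clock on probe Alpha records proper time, so ship B measures Δt = γΔτ = 1.2491 × 191 = 239 s.

239 s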